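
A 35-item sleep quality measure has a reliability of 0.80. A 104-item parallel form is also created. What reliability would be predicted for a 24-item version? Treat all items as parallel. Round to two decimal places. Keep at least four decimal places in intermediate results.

Only the ratio of lengths matters: n = 24/35 = 0.6857
r_{24} = n·r / (1 + (n − 1)·r) = 0.5486 / 0.7486 ≈ 0.7328

0.73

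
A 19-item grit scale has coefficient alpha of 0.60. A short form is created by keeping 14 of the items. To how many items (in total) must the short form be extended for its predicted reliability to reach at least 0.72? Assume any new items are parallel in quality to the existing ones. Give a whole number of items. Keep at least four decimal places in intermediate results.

33

Short-form reliability: n = 14/19 = 0.7368; r_14 = n·r/(1+(n−1)r) ≈ 0.5250
Length factor from the short form to reach 0.72: n' = 0.72(1 − 0.5250) / [0.5250(1 − 0.72)] ≈ 2.3265
Items = 2.3265 × 14 ≈ 32.57 → 33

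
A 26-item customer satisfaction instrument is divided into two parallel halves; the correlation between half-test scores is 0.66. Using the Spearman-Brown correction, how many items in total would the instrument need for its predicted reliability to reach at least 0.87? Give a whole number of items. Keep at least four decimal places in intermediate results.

Corrected full-test reliability: r_full = 2 × 0.66 / (1 + 0.66) ≈ 0.7952
n = r_tgt(1 − r_full) / [r_full(1 − r_tgt)] = 0.87 × 0.2048 / (0.7952 × 0.13) ≈ 1.7236
Required items = 1.7236 × 26 = 44.81, so 45 items.

45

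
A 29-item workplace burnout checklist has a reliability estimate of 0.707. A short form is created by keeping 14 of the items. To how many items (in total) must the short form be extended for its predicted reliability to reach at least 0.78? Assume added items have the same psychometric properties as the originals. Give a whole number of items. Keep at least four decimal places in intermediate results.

43

First, r for the 14-item form: n = 14/29 = 0.4828, so r_14 = 0.4828·0.707/(1 + (0.4828 − 1)·0.707) = 0.5381
Length factor from the short form to reach 0.78: n' = 0.78(1 − 0.5381) / [0.5381(1 − 0.78)] ≈ 3.0434
Total items = 3.0434 × 14 = 42.61, rounded up to 43.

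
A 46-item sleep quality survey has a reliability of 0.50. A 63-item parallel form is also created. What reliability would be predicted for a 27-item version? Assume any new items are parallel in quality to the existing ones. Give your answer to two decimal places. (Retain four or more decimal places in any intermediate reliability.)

Only the ratio of lengths matters: n = 27/46 = 0.5870
r_{27} = n·r / (1 + (n − 1)·r) = 0.2935 / 0.7935 ≈ 0.3699

0.37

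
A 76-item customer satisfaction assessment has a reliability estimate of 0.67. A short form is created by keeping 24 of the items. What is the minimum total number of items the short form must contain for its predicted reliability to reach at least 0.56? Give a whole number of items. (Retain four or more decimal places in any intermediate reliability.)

48

Short-form reliability: n = 24/76 = 0.3158; r_24 = n·r/(1+(n−1)r) ≈ 0.3907
Then solve for n' with r_old = 0.3907, r_target = 0.56: n' = 0.56(1 − 0.3907)/[0.3907(1 − 0.56)] = 1.9848
Total items = 1.9848 × 24 = 47.64, rounded up to 48.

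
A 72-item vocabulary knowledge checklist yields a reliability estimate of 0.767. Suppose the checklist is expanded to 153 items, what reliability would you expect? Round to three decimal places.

Length ratio n = 153/72 = 2.125
r_new = 2.125·0.767 / [1 + (2.125 − 1)·0.767]
     = 1.6299 / 1.8629 = 0.8749

0.875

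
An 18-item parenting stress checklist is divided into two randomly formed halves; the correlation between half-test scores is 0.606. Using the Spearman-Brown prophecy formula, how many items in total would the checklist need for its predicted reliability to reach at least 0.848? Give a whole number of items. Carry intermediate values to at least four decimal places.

33

r_full = 2(0.606)/(1 + 0.606) = 0.7547
Solve Spearman-Brown for n: n = 0.848(1 − 0.7547) / [0.7547(1 − 0.848)] = 1.8133
Required items = 1.8133 × 18 = 32.64, so 33 items.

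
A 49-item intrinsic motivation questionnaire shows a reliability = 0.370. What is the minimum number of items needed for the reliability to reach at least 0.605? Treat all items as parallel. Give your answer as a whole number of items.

Spearman-Brown solved for the length factor n:
n = r_target (1 − r_old) / [ r_old (1 − r_target) ]
n = 0.605 × (1 − 0.370) / [ 0.370 × (1 − 0.605) ]
  = 0.381150 / 0.146150 = 2.6079
Items needed = n × 49 = 2.6079 × 49 ≈ 127.79 → round up to 128

128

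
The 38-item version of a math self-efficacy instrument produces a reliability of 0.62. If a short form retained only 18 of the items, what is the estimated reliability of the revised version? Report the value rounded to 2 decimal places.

n = 18/38 = 0.4737
Apply the Spearman-Brown prophecy formula, r' = nr / [1 + (n − 1)r]:
r_new = 0.4737·0.62 / [1 + (0.4737 − 1)·0.62]
     = 0.2937 / 0.6737 = 0.4360

0.44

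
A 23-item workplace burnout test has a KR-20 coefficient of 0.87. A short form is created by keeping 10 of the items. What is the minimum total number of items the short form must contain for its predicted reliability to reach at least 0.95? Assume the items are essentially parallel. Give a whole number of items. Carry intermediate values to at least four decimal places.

66

First, r for the 10-item form: n = 10/23 = 0.4348, so r_10 = 0.4348·0.87/(1 + (0.4348 − 1)·0.87) = 0.7442
Length factor from the short form to reach 0.95: n' = 0.95(1 − 0.7442) / [0.7442(1 − 0.95)] ≈ 6.5308
Total items = 6.5308 × 10 = 65.31, rounded up to 66.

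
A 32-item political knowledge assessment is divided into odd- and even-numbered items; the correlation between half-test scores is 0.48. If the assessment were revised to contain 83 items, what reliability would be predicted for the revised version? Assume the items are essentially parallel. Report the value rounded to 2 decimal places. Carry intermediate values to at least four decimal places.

0.83

Spearman-Brown correction (n = 2): r_full = 2·0.48/(1 + 0.48) = 0.6486
Length factor from 32 to 83 items: n = 83/32 = 2.5938
r_new = n·r_full / (1 + (n − 1)·r_full) = 1.6823 / 2.0337 ≈ 0.8272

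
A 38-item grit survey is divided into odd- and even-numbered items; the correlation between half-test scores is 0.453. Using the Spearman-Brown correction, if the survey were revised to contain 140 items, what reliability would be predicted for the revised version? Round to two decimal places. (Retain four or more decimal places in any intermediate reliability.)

0.86

Spearman-Brown correction (n = 2): r_full = 2·0.453/(1 + 0.453) = 0.6235
Then adjust to 140 items: n = 140/38 = 3.6842
r_new = n·r_full / (1 + (n − 1)·r_full) = 2.2971 / 2.6736 ≈ 0.8592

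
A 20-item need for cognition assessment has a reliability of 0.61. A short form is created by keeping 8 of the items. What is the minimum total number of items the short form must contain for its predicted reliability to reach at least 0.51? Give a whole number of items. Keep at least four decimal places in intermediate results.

14

Short-form reliability: n = 8/20 = 0.4000; r_8 = n·r/(1+(n−1)r) ≈ 0.3849
Length factor from the short form to reach 0.51: n' = 0.51(1 − 0.3849) / [0.3849(1 − 0.51)] ≈ 1.6633
Items = 1.6633 × 8 ≈ 13.31 → 14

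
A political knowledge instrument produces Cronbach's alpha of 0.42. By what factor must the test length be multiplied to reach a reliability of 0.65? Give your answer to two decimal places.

2.56

Spearman-Brown solved for the length factor n:
n = r*(1 − r) / [ r (1 − r*) ]
n = [0.65 × 0.58] / [0.42 × 0.35]
  = 0.3770 / 0.1470 = 2.5646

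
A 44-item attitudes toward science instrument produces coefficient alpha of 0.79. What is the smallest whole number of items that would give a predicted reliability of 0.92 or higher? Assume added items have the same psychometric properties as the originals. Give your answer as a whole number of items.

Rearranging the Spearman-Brown formula for n,
n = r*(1 − r) / [ r (1 − r*) ]
n = 0.92(1 − 0.79) / [0.79(1 − 0.92)]
n = 0.1932 / 0.0632 ≈ 3.0570
So the test needs 3.0570 × 44 ≈ 134.51 items; rounding up, 135.

135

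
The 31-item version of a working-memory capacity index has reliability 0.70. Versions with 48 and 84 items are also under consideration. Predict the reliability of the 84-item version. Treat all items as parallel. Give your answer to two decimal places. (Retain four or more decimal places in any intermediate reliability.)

Only the ratio of lengths matters: n = 84/31 = 2.7097
r_{84} = n·r / (1 + (n − 1)·r) = 1.8968 / 2.1968 ≈ 0.8634

0.86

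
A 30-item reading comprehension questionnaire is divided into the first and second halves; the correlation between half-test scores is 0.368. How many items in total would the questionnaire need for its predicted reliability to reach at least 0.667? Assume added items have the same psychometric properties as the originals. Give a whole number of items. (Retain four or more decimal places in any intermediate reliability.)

r_full = 2(0.368)/(1 + 0.368) = 0.5380
n = r_tgt(1 − r_full) / [r_full(1 − r_tgt)] = 0.667 × 0.4620 / (0.5380 × 0.333) ≈ 1.7201
Items = 1.7201 × 30 ≈ 51.60 → 52

52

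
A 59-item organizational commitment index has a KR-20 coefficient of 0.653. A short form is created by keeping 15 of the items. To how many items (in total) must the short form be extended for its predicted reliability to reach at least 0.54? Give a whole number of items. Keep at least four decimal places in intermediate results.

Short-form reliability: n = 15/59 = 0.2542; r_15 = n·r/(1+(n−1)r) ≈ 0.3236
Length factor from the short form to reach 0.54: n' = 0.54(1 − 0.3236) / [0.3236(1 − 0.54)] ≈ 2.4538
Total items = 2.4538 × 15 = 36.81, rounded up to 37.

37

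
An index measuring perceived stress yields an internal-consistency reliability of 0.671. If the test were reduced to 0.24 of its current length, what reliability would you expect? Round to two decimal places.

r_new = (0.24 × 0.671) / (1 + (0.24 − 1) × 0.671)
     = 0.1610 / 0.4900 = 0.3286

0.33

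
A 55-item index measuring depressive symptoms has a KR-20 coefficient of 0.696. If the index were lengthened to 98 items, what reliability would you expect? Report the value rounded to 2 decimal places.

The new length is 98/55 = 1.7818 times the old.
Apply the Spearman-Brown prophecy formula, r' = nr / [1 + (n − 1)r]:
r_new = 1.7818·0.696 / [1 + (1.7818 − 1)·0.696]
     = 1.2401 / 1.5441 = 0.8031

0.80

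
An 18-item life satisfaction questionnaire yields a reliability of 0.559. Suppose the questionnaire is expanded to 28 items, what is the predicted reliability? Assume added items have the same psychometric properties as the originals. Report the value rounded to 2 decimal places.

n = 28/18 = 1.5556
Apply the Spearman-Brown prophecy formula, r' = nr / [1 + (n − 1)r]:
r_new = 1.5556·0.559 / [1 + (1.5556 − 1)·0.559]
r_new = 0.8696 / 1.3106 ≈ 0.6635

0.66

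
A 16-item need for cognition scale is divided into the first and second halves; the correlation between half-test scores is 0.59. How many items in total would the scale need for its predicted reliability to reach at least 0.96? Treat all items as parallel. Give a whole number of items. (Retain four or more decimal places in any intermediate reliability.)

134

Corrected full-test reliability: r_full = 2 × 0.59 / (1 + 0.59) ≈ 0.7421
n = r_tgt(1 − r_full) / [r_full(1 − r_tgt)] = 0.96 × 0.2579 / (0.7421 × 0.04) ≈ 8.3407
Items = 8.3407 × 16 ≈ 133.45 → 134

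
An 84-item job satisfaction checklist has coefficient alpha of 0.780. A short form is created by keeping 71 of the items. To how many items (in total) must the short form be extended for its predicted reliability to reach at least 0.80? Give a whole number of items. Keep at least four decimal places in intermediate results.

95

First, r for the 71-item form: n = 71/84 = 0.8452, so r_71 = 0.8452·0.780/(1 + (0.8452 − 1)·0.780) = 0.7498
Length factor from the short form to reach 0.80: n' = 0.80(1 − 0.7498) / [0.7498(1 − 0.80)] ≈ 1.3348
Total items = 1.3348 × 71 = 94.77, rounded up to 95.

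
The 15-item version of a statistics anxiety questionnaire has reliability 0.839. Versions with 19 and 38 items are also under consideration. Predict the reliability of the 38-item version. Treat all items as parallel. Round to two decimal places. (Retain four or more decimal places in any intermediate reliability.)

The 19-item form is not needed; work directly from the 15-item form with n = 38/15 = 2.5333.
r_{38} = n·r / (1 + (n − 1)·r) = 2.1254 / 2.2864 ≈ 0.9296

0.93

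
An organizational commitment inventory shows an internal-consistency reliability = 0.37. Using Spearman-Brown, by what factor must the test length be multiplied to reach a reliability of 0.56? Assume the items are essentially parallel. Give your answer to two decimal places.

2.17

Rearranging the Spearman-Brown formula for n,
n = r*(1 − r) / [ r (1 − r*) ]
n = 0.56 × (1 − 0.37) / [ 0.37 × (1 − 0.56) ]
  = 0.3528 / 0.1628 = 2.1671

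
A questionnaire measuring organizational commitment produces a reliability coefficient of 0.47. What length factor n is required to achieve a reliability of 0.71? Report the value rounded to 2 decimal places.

2.76

Invert Spearman-Brown to solve for n:
n = r*(1 − r) / [ r (1 − r*) ]
n = [0.71 × 0.53] / [0.47 × 0.29]
  = 0.3763 / 0.1363 = 2.7608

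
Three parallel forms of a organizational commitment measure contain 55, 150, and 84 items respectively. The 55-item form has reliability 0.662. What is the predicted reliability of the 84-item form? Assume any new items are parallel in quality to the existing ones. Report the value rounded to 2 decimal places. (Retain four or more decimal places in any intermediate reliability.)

Only the ratio of lengths matters: n = 84/55 = 1.5273
r_{84} = n·r / (1 + (n − 1)·r) = 1.0111 / 1.3491 ≈ 0.7495

0.75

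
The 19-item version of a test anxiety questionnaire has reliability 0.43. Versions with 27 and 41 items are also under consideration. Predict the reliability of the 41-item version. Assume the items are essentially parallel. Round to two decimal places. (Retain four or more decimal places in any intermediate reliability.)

0.62

The 27-item form is not needed; work directly from the 19-item form with n = 41/19 = 2.1579.
r_{41} = n·r / (1 + (n − 1)·r) = 0.9279 / 1.4979 ≈ 0.6195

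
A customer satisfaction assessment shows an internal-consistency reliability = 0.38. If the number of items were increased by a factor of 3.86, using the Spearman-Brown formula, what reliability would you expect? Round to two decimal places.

By Spearman-Brown, r_new = n r / (1 + (n − 1) r).
r_new = 3.86·0.38 / [1 + (3.86 − 1)·0.38]
r_new = 1.4668 / 2.0868 ≈ 0.7029

0.70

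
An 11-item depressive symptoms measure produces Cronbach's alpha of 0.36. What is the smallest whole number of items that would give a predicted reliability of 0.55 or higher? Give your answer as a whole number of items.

24

n = [0.55 × 0.64] / [0.36 × 0.45]
n = 0.3520 / 0.1620 ≈ 2.1728
So the test needs 2.1728 × 11 ≈ 23.90 items; rounding up, 24.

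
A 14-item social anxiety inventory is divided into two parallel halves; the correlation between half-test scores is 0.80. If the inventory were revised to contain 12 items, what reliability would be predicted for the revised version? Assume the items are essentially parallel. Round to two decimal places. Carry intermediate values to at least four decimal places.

0.87

Full-test reliability from the split-half r: r_full = 2(0.80)/(1 + 0.80) = 0.8889
Length factor from 14 to 12 items: n = 12/14 = 0.8571
r_new = n·r_full / (1 + (n − 1)·r_full) = 0.7619 / 0.8730 ≈ 0.8727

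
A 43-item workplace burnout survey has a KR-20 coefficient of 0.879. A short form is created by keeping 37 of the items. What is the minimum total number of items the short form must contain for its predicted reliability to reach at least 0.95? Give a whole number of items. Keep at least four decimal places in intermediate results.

Short-form reliability: n = 37/43 = 0.8605; r_37 = n·r/(1+(n−1)r) ≈ 0.8621
Then solve for n' with r_old = 0.8621, r_target = 0.95: n' = 0.95(1 − 0.8621)/[0.8621(1 − 0.95)] = 3.0392
Items = 3.0392 × 37 ≈ 112.45 → 113

113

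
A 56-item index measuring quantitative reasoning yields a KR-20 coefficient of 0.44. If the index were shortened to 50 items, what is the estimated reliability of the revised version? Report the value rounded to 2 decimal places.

n = 50/56 = 0.8929
Apply the Spearman-Brown prophecy formula, r' = nr / [1 + (n − 1)r]:
r_new = 0.8929·0.44 / [1 + (0.8929 − 1)·0.44]
     = 0.3929 / 0.9529 = 0.4123

0.41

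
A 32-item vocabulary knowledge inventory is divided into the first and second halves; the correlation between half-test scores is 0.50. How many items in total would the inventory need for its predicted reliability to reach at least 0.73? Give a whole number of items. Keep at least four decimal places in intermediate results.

r_full = 2(0.50)/(1 + 0.50) = 0.6667
n = r_tgt(1 − r_full) / [r_full(1 − r_tgt)] = 0.73 × 0.3333 / (0.6667 × 0.27) ≈ 1.3516
Items = 1.3516 × 32 ≈ 43.25 → 44

44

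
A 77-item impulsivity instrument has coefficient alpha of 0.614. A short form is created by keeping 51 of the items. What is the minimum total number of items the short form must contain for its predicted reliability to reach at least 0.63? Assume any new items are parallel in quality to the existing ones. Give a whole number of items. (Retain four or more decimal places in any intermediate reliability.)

83

Short-form reliability: n = 51/77 = 0.6623; r_51 = n·r/(1+(n−1)r) ≈ 0.5130
Length factor from the short form to reach 0.63: n' = 0.63(1 − 0.5130) / [0.5130(1 − 0.63)] ≈ 1.6164
Total items = 1.6164 × 51 = 82.44, rounded up to 83.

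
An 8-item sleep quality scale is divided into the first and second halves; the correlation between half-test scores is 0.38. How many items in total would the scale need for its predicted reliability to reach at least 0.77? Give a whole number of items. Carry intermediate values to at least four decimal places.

r_full = 2(0.38)/(1 + 0.38) = 0.5507
n = r_tgt(1 − r_full) / [r_full(1 − r_tgt)] = 0.77 × 0.4493 / (0.5507 × 0.23) ≈ 2.7314
Items = 2.7314 × 8 ≈ 21.85 → 22

22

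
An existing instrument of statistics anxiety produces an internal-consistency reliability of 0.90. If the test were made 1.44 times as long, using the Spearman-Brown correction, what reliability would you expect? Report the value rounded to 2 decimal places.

0.93

r_new = (1.44 × 0.90) / (1 + (1.44 − 1) × 0.90)
r_new = 1.2960 / 1.3960 ≈ 0.9284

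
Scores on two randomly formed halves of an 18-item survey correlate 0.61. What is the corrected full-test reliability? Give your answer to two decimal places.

0.76

Each half is half the length of the full test, so the full test is n = 2 times a half.
r_full = 2r_hh / (1 + r_hh) = 2 × 0.61 / (1 + 0.61)
r_full = 1.2200 / 1.6100 ≈ 0.7578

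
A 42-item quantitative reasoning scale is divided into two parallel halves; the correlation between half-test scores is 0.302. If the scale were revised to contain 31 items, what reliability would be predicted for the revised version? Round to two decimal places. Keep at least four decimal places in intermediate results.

0.39

Spearman-Brown correction (n = 2): r_full = 2·0.302/(1 + 0.302) = 0.4639
Length factor from 42 to 31 items: n = 31/42 = 0.7381
r_new = n·r_full / (1 + (n − 1)·r_full) = 0.3424 / 0.8785 ≈ 0.3898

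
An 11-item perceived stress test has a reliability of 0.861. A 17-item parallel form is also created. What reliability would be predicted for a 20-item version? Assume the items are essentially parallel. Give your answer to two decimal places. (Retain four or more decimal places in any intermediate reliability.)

0.92

Only the ratio of lengths matters: n = 20/11 = 1.8182
r_{20} = n·r / (1 + (n − 1)·r) = 1.5655 / 1.7045 ≈ 0.9185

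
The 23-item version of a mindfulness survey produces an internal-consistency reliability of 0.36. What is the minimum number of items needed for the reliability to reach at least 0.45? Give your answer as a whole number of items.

Rearranging the Spearman-Brown formula for n,
n = r*(1 − r) / [ r (1 − r*) ]
n = 0.45 × (1 − 0.36) / [ 0.36 × (1 − 0.45) ]
  = 0.2880 / 0.1980 = 1.4545
1.4545 × 23 = 33.45 → 34 items

34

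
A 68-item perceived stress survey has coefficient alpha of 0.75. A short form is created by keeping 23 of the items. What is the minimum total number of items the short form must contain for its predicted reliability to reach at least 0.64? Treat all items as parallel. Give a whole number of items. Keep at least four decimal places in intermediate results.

41

First, r for the 23-item form: n = 23/68 = 0.3382, so r_23 = 0.3382·0.75/(1 + (0.3382 − 1)·0.75) = 0.5036
Length factor from the short form to reach 0.64: n' = 0.64(1 − 0.5036) / [0.5036(1 − 0.64)] ≈ 1.7524
Total items = 1.7524 × 23 = 40.31, rounded up to 41.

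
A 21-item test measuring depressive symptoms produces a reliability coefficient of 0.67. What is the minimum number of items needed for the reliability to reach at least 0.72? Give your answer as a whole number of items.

27

n = 0.72(1 − 0.67) / [0.67(1 − 0.72)]
  = 0.2376 / 0.1876 = 1.2665
Items needed = n × 21 = 1.2665 × 21 ≈ 26.60 → round up to 27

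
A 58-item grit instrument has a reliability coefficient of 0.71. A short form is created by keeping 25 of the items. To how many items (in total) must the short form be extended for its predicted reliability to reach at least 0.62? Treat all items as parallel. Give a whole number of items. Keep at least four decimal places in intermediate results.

39

Short-form reliability: n = 25/58 = 0.4310; r_25 = n·r/(1+(n−1)r) ≈ 0.5134
Then solve for n' with r_old = 0.5134, r_target = 0.62: n' = 0.62(1 − 0.5134)/[0.5134(1 − 0.62)] = 1.5464
Items = 1.5464 × 25 ≈ 38.66 → 39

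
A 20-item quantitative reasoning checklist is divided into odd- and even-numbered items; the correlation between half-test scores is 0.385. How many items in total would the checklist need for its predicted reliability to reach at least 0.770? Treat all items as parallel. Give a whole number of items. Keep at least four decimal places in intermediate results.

54

Corrected full-test reliability: r_full = 2 × 0.385 / (1 + 0.385) ≈ 0.5560
n = r_tgt(1 − r_full) / [r_full(1 − r_tgt)] = 0.770 × 0.4440 / (0.5560 × 0.230) ≈ 2.6734
Required items = 2.6734 × 20 = 53.47, so 54 items.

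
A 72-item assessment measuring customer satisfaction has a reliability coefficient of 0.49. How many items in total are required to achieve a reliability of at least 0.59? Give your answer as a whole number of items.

Invert Spearman-Brown to solve for n:
n = r_target (1 − r_old) / [ r_old (1 − r_target) ]
n = 0.59(1 − 0.49) / [0.49(1 − 0.59)]
  = 0.3009 / 0.2009 = 1.4978
Items needed = n × 72 = 1.4978 × 72 ≈ 107.84 → round up to 108

108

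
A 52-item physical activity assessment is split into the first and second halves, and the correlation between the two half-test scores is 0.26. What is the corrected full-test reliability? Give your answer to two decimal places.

0.41

r_full = 2(0.26) / (1 + 0.26)
       = 0.5200 / 1.2600 = 0.4127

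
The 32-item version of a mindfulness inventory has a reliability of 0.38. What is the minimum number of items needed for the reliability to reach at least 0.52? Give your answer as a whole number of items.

57

Spearman-Brown solved for the length factor n:
n = r_target (1 − r_old) / [ r_old (1 − r_target) ]
n = 0.52(1 − 0.38) / [0.38(1 − 0.52)]
  = 0.3224 / 0.1824 = 1.7675
So the test needs 1.7675 × 32 ≈ 56.56 items; rounding up, 57.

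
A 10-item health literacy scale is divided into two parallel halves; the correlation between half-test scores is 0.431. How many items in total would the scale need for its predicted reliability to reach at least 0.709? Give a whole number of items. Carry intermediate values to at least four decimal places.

17

r_full = 2(0.431)/(1 + 0.431) = 0.6024
Solve Spearman-Brown for n: n = 0.709(1 − 0.6024) / [0.6024(1 − 0.709)] = 1.6081
Items = 1.6081 × 10 ≈ 16.08 → 17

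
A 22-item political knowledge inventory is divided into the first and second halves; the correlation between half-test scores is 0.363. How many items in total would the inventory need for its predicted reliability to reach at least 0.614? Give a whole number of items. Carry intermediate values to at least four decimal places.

31

r_full = 2(0.363)/(1 + 0.363) = 0.5326
Solve Spearman-Brown for n: n = 0.614(1 − 0.5326) / [0.5326(1 − 0.614)] = 1.3959
Required items = 1.3959 × 22 = 30.71, so 31 items.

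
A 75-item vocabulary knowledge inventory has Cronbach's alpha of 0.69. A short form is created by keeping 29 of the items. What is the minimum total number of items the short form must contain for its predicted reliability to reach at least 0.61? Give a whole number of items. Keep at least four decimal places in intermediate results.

First, r for the 29-item form: n = 29/75 = 0.3867, so r_29 = 0.3867·0.69/(1 + (0.3867 − 1)·0.69) = 0.4626
Length factor from the short form to reach 0.61: n' = 0.61(1 − 0.4626) / [0.4626(1 − 0.61)] ≈ 1.8170
Items = 1.8170 × 29 ≈ 52.69 → 53

53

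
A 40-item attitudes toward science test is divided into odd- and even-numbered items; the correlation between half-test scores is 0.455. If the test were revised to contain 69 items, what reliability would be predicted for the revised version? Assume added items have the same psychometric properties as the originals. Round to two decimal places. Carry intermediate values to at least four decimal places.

0.74

First correct the split-half correlation to full-test reliability: r_full = 2 × 0.455 / (1 + 0.455) ≈ 0.6254
Then adjust to 69 items: n = 69/40 = 1.7250
r_new = n·r_full / (1 + (n − 1)·r_full) = 1.0788 / 1.4534 ≈ 0.7423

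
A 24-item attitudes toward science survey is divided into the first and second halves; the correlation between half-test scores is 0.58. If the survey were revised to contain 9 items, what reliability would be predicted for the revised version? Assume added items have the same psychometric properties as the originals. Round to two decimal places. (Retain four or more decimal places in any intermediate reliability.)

Full-test reliability from the split-half r: r_full = 2(0.58)/(1 + 0.58) = 0.7342
Then adjust to 9 items: n = 9/24 = 0.3750
r_new = n·r_full / (1 + (n − 1)·r_full) = 0.2753 / 0.5411 ≈ 0.5088

0.51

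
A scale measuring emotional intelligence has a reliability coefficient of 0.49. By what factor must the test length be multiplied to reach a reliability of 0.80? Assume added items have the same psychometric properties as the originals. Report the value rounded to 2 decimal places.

Rearranging the Spearman-Brown formula for n,
n = r_target (1 − r_old) / [ r_old (1 − r_target) ]
n = 0.80(1 − 0.49) / [0.49(1 − 0.80)]
n = 0.4080 / 0.0980 ≈ 4.1633

4.16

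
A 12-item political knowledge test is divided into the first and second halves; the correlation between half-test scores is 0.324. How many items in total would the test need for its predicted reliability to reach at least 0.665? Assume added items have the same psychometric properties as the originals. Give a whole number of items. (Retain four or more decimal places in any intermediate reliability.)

25

Corrected full-test reliability: r_full = 2 × 0.324 / (1 + 0.324) ≈ 0.4894
Solve Spearman-Brown for n: n = 0.665(1 − 0.4894) / [0.4894(1 − 0.665)] = 2.0711
Required items = 2.0711 × 12 = 24.85, so 25 items.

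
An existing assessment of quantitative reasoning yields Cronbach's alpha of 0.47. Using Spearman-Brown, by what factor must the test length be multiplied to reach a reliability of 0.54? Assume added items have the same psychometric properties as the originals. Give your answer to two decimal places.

n = 0.54(1 − 0.47) / [0.47(1 − 0.54)]
  = 0.2862 / 0.2162 = 1.3238

1.32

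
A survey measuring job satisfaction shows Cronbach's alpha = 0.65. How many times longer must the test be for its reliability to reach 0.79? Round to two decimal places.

Rearranging the Spearman-Brown formula for n,
n = r*(1 − r) / [ r (1 − r*) ]
n = [0.79 × 0.35] / [0.65 × 0.21]
n = 0.2765 / 0.1365 ≈ 2.0256

2.03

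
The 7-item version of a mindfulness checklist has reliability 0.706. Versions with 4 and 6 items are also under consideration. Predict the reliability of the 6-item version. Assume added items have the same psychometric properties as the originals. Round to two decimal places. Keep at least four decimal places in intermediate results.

0.67

Only the ratio of lengths matters: n = 6/7 = 0.8571
r_{6} = n·r / (1 + (n − 1)·r) = 0.6051 / 0.8991 ≈ 0.6730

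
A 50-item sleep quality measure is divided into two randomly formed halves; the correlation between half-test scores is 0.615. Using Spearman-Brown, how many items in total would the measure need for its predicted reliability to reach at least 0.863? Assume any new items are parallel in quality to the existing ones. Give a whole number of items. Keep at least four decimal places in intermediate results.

99

Corrected full-test reliability: r_full = 2 × 0.615 / (1 + 0.615) ≈ 0.7616
Solve Spearman-Brown for n: n = 0.863(1 − 0.7616) / [0.7616(1 − 0.863)] = 1.9718
Required items = 1.9718 × 50 = 98.59, so 99 items.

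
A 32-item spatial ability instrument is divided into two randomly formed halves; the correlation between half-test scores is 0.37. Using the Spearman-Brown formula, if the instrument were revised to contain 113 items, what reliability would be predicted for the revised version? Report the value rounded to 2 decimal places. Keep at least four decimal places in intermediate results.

Full-test reliability from the split-half r: r_full = 2(0.37)/(1 + 0.37) = 0.5401
Then adjust to 113 items: n = 113/32 = 3.5312
r_new = n·r_full / (1 + (n − 1)·r_full) = 1.9072 / 2.3671 ≈ 0.8057

0.81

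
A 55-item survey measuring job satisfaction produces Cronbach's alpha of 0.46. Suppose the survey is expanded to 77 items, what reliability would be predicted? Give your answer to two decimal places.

0.54

Length ratio n = 77/55 = 1.4
Apply the Spearman-Brown prophecy formula, r' = nr / [1 + (n − 1)r]:
r_new = 1.4·0.46 / [1 + (1.4 − 1)·0.46]
r_new = 0.6440 / 1.1840 ≈ 0.5439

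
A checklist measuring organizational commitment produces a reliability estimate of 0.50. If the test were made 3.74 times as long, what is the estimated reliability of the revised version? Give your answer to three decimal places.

0.789

By Spearman-Brown, r_new = n r / (1 + (n − 1) r).
r_new = (3.74 × 0.50) / (1 + (3.74 − 1) × 0.50)
     = 1.8700 / 2.3700 = 0.7890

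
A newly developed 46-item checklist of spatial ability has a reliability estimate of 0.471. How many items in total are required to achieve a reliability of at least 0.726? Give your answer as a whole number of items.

137

Spearman-Brown solved for the length factor n:
n = r*(1 − r) / [ r (1 − r*) ]
n = [0.726 × 0.529] / [0.471 × 0.274]
n = 0.384054 / 0.129054 ≈ 2.9759
2.9759 × 46 = 136.89 → 137 items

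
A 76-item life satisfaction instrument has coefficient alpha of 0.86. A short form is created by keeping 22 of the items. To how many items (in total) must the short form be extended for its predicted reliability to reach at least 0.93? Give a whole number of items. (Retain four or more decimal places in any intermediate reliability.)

Short-form reliability: n = 22/76 = 0.2895; r_22 = n·r/(1+(n−1)r) ≈ 0.6401
Length factor from the short form to reach 0.93: n' = 0.93(1 − 0.6401) / [0.6401(1 − 0.93)] ≈ 7.4700
Items = 7.4700 × 22 ≈ 164.34 → 165

165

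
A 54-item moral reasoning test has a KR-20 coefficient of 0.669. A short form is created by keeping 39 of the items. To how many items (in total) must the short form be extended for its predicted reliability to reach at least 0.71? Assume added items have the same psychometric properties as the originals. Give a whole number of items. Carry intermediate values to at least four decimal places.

66

First, r for the 39-item form: n = 39/54 = 0.7222, so r_39 = 0.7222·0.669/(1 + (0.7222 − 1)·0.669) = 0.5934
Then solve for n' with r_old = 0.5934, r_target = 0.71: n' = 0.71(1 − 0.5934)/[0.5934(1 − 0.71)] = 1.6776
Items = 1.6776 × 39 ≈ 65.43 → 66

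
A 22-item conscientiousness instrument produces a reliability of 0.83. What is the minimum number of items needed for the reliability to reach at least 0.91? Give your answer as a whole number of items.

Rearranging the Spearman-Brown formula for n,
n = r_target (1 − r_old) / [ r_old (1 − r_target) ]
n = 0.91 × (1 − 0.83) / [ 0.83 × (1 − 0.91) ]
n = 0.1547 / 0.0747 ≈ 2.0710
So the test needs 2.0710 × 22 ≈ 45.56 items; rounding up, 46.

46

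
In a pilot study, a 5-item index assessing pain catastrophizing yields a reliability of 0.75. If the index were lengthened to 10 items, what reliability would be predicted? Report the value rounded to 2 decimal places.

Length ratio n = 10/5 = 2
By Spearman-Brown, r_new = n r / (1 + (n − 1) r).
r_new = 2·0.75 / [1 + (2 − 1)·0.75]
r_new = 1.5000 / 1.7500 ≈ 0.8571

0.86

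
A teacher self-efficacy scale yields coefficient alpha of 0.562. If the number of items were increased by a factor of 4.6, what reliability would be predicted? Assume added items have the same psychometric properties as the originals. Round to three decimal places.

0.855

r_new = (4.6 × 0.562) / (1 + (4.6 − 1) × 0.562)
r_new = 2.5852 / 3.0232 ≈ 0.8551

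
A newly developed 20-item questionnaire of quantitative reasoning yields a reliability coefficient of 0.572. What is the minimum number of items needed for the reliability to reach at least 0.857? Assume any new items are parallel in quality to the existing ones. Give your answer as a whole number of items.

90

Rearranging the Spearman-Brown formula for n,
n = r_target (1 − r_old) / [ r_old (1 − r_target) ]
n = 0.857 × (1 − 0.572) / [ 0.572 × (1 − 0.857) ]
n = 0.366796 / 0.081796 ≈ 4.4843
So the test needs 4.4843 × 20 ≈ 89.69 items; rounding up, 90.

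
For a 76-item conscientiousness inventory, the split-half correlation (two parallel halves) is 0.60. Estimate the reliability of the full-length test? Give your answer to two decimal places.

0.75

The full test is twice the length of either half (n = 2).
r_full = 2r_hh / (1 + r_hh) = 2 × 0.60 / (1 + 0.60)
r_full = 1.2000 / 1.6000 ≈ 0.7500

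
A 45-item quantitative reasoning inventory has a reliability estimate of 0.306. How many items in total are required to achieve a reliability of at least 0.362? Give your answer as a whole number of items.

58

n = 0.362(1 − 0.306) / [0.306(1 − 0.362)]
  = 0.251228 / 0.195228 = 1.2868
Items needed = n × 45 = 1.2868 × 45 ≈ 57.91 → round up to 58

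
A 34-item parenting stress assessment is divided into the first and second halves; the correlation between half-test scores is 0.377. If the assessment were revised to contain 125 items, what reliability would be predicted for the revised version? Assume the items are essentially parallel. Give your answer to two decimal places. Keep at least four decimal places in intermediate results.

First correct the split-half correlation to full-test reliability: r_full = 2 × 0.377 / (1 + 0.377) ≈ 0.5476
Then adjust to 125 items: n = 125/34 = 3.6765
r_new = n·r_full / (1 + (n − 1)·r_full) = 2.0133 / 2.4657 ≈ 0.8165

0.82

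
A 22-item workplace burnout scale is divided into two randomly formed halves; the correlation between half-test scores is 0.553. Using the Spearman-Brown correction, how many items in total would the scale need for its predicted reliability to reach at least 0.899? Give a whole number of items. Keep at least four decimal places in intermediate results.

80

r_full = 2(0.553)/(1 + 0.553) = 0.7122
Solve Spearman-Brown for n: n = 0.899(1 − 0.7122) / [0.7122(1 − 0.899)] = 3.5969
Items = 3.5969 × 22 ≈ 79.13 → 80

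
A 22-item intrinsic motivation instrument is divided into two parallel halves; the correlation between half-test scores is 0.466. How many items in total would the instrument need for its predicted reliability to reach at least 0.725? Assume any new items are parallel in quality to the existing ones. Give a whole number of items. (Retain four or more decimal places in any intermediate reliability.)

r_full = 2(0.466)/(1 + 0.466) = 0.6357
n = r_tgt(1 − r_full) / [r_full(1 − r_tgt)] = 0.725 × 0.3643 / (0.6357 × 0.275) ≈ 1.5108
Items = 1.5108 × 22 ≈ 33.24 → 34

34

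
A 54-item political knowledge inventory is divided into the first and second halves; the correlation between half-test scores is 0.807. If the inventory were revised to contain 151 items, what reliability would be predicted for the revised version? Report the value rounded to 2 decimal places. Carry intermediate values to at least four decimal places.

Spearman-Brown correction (n = 2): r_full = 2·0.807/(1 + 0.807) = 0.8932
Length factor from 54 to 151 items: n = 151/54 = 2.7963
r_new = n·r_full / (1 + (n − 1)·r_full) = 2.4977 / 2.6045 ≈ 0.9590

0.96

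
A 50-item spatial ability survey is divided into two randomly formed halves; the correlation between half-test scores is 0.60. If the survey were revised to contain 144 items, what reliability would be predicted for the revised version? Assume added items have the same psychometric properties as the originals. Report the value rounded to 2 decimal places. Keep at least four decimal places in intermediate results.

Full-test reliability from the split-half r: r_full = 2(0.60)/(1 + 0.60) = 0.7500
Then adjust to 144 items: n = 144/50 = 2.8800
r_new = n·r_full / (1 + (n − 1)·r_full) = 2.1600 / 2.4100 ≈ 0.8963

0.90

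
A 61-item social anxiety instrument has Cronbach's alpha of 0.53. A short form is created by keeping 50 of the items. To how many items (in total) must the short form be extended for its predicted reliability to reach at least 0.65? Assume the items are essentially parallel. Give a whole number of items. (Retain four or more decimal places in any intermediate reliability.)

101

First, r for the 50-item form: n = 50/61 = 0.8197, so r_50 = 0.8197·0.53/(1 + (0.8197 − 1)·0.53) = 0.4803
Length factor from the short form to reach 0.65: n' = 0.65(1 − 0.4803) / [0.4803(1 − 0.65)] ≈ 2.0095
Total items = 2.0095 × 50 = 100.48, rounded up to 101.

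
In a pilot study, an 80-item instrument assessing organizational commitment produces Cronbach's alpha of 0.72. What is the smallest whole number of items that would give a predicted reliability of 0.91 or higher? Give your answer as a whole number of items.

n = [0.91 × 0.28] / [0.72 × 0.09]
n = 0.2548 / 0.0648 ≈ 3.9321
So the test needs 3.9321 × 80 ≈ 314.57 items; rounding up, 315.

315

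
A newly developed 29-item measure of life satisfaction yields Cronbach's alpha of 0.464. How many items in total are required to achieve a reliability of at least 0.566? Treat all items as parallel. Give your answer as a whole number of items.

n = [0.566 × 0.536] / [0.464 × 0.434]
  = 0.303376 / 0.201376 = 1.5065
So the test needs 1.5065 × 29 ≈ 43.69 items; rounding up, 44.

44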